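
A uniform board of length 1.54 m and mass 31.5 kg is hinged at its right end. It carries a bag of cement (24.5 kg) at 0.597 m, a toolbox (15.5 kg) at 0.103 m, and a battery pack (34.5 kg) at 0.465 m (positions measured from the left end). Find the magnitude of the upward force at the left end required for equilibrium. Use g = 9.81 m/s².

F ≈ 680 N

Taking torques about the right end:
Beam weight: 31.5 × 9.81 = 309 N down at 0.77 m → arm 0.77 m, τ = 309 × 0.77 = 237.9 N·m counterclockwise.
Bag of cement: 24.5 × 9.81 = 240.3 N down at 0.597 m → arm 0.943 m, τ = 240.3 × 0.943 = 226.6 N·m counterclockwise.
Toolbox: 15.5 × 9.81 = 152.1 N down at 0.103 m → arm 1.437 m, τ = 152.1 × 1.437 = 218.6 N·m counterclockwise.
Battery pack: 34.5 × 9.81 = 338.4 N down at 0.465 m → arm 1.075 m, τ = 338.4 × 1.075 = 363.8 N·m counterclockwise.
Net moment of the loads = 1047 N·m counterclockwise.
The upward force F acts at the left end, arm 1.54 m, giving F × 1.54 clockwise.
For rotational equilibrium, F × 1.54 = 1047, so F = 1047 / 1.54 = 680 N.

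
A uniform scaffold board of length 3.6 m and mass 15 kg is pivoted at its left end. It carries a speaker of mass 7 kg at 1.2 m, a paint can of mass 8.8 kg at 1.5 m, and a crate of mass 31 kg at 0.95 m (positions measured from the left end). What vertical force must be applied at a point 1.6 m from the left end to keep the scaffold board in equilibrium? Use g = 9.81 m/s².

F ≈ 479 N

Sum moments about the left end (the unknown pivot reaction has zero arm there).
Beam weight: 15 × 9.81 = 147.2 N down at 1.8 m → arm 1.8 m, τ = 147.2 × 1.8 = 265 N·m clockwise.
Speaker: 7 × 9.81 = 68.67 N down at 1.2 m → arm 1.2 m, τ = 68.67 × 1.2 = 82.4 N·m clockwise.
Paint can: 8.8 × 9.81 = 86.33 N down at 1.5 m → arm 1.5 m, τ = 86.33 × 1.5 = 129.5 N·m clockwise.
Crate: 31 × 9.81 = 304.1 N down at 0.95 m → arm 0.95 m, τ = 304.1 × 0.95 = 288.9 N·m clockwise.
Net moment of the loads = 765.8 N·m clockwise.
The upward force F acts at a point 1.6 m from the left end, arm 1.6 m, giving F × 1.6 counterclockwise.
Balancing moments: F × 1.6 = 765.8, giving F = 765.8 / 1.6 = 479 N.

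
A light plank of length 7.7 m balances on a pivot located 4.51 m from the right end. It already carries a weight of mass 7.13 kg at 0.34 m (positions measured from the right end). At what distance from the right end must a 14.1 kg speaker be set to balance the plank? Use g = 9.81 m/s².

Taking torques about the pivot (at 4.51 m from the right end):
Weight: 7.13 × 9.81 = 69.95 N down at 0.34 m → arm 4.17 m, τ = 69.95 × 4.17 = 291.7 N·m clockwise.
Net moment of existing loads = 291.7 N·m clockwise.
The speaker weighs 14.1 × 9.81 = 138.3 N and must supply an equal counterclockwise moment, so its lever arm about the pivot is 291.7 / 138.3 = 2.11 m.
That puts it at 4.51 + 2.11 = 6.62 m from the right end.

x ≈ 6.62 m from the right end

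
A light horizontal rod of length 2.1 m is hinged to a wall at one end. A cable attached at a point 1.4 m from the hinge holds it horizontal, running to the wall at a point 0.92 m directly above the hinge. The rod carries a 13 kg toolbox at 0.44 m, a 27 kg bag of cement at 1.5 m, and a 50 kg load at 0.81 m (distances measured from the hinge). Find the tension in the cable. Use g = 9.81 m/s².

Take moments about the hinge.
Toolbox: 13 × 9.81 = 127.5 N down at 0.44 m → arm 0.44 m, τ = 127.5 × 0.44 = 56.1 N·m clockwise.
Bag of cement: 27 × 9.81 = 264.9 N down at 1.5 m → arm 1.5 m, τ = 264.9 × 1.5 = 397.3 N·m clockwise.
Load: 50 × 9.81 = 490.5 N down at 0.81 m → arm 0.81 m, τ = 490.5 × 0.81 = 397.3 N·m clockwise.
Total clockwise load moment = 850.7 N·m.
The cable tension T acts at 1.4 m; only its component perpendicular to the rod, T sinθ, produces torque. sinθ = h/√(h²+d²) = 0.92/√(0.92²+1.4²) = 0.5492.
Στ = 0 ⇒ T × 1.4 × 0.5492 = 850.7 ⇒ T = 850.7 / 0.7689 = 1110 N.

T ≈ 1110 N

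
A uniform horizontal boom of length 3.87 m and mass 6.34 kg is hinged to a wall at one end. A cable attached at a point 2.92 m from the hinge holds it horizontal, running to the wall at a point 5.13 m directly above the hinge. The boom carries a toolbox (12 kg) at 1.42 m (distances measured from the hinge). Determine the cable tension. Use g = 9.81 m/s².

Sum moments about the hinge (the unknown hinge reaction has zero arm there).
Beam weight: 6.34 × 9.81 = 62.2 N down at 1.935 m → arm 1.935 m, τ = 62.2 × 1.935 = 120.4 N·m clockwise.
Toolbox: 12 × 9.81 = 117.7 N down at 1.42 m → arm 1.42 m, τ = 117.7 × 1.42 = 167.1 N·m clockwise.
Total clockwise load moment = 287.5 N·m.
The cable tension T acts at 2.92 m; only its component perpendicular to the boom, T sinθ, produces torque. sinθ = h/√(h²+d²) = 5.13/√(5.13²+2.92²) = 0.8691.
Στ = 0 ⇒ T × 2.92 × 0.8691 = 287.5 ⇒ T = 287.5 / 2.538 = 113 N.

T ≈ 113 N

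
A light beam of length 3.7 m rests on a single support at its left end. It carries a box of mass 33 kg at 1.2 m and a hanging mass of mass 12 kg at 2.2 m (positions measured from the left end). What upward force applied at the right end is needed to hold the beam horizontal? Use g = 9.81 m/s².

F ≈ 175 N

Choose the left end as the axis so the unknown pivot reaction has zero arm there.
Box: 33 × 9.81 = 323.7 N down at 1.2 m → arm 1.2 m, τ = 323.7 × 1.2 = 388.4 N·m clockwise.
Hanging mass: 12 × 9.81 = 117.7 N down at 2.2 m → arm 2.2 m, τ = 117.7 × 2.2 = 258.9 N·m clockwise.
Net moment of the loads = 647.3 N·m clockwise.
The upward force F acts at the right end, arm 3.7 m, giving F × 3.7 counterclockwise.
Setting net torque to zero: F × 3.7 = 647.3 → F = 647.3 / 3.7 = 175 N.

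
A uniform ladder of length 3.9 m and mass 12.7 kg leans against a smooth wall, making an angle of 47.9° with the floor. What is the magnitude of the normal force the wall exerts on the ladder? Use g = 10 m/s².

About the foot of the ladder:
Ladder weight 12.7×10 = 127 N acts at 1.95 m along the ladder; its horizontal arm is 1.95·cos47.9° = 1.307 m → τ = 166 N·m clockwise.
Wall normal N acts horizontally at the top; its moment arm is the height L sinθ = 3.9·sin47.9° = 2.894 m, counterclockwise.
For rotational equilibrium, N × 2.894 = 166, so N = 57.4 N.

N_wall ≈ 57.4 N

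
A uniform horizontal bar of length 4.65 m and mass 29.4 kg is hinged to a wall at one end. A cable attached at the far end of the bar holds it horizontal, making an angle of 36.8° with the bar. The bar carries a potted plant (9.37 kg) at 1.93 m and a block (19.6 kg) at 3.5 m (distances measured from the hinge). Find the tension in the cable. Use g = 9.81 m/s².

T ≈ 546 N

Take moments about the hinge.
Beam weight: 29.4 × 9.81 = 288.4 N down at 2.325 m → arm 2.325 m, τ = 288.4 × 2.325 = 670.5 N·m clockwise.
Potted plant: 9.37 × 9.81 = 91.92 N down at 1.93 m → arm 1.93 m, τ = 91.92 × 1.93 = 177.4 N·m clockwise.
Block: 19.6 × 9.81 = 192.3 N down at 3.5 m → arm 3.5 m, τ = 192.3 × 3.5 = 673.1 N·m clockwise.
Total clockwise load moment = 1521 N·m.
The cable tension T acts at 4.65 m; only its component perpendicular to the bar, T sinθ, produces torque. sin 36.8° = 0.599.
Balancing moments: T × 4.65 × 0.599 = 1521, giving T = 1521 / 2.785 = 546 N.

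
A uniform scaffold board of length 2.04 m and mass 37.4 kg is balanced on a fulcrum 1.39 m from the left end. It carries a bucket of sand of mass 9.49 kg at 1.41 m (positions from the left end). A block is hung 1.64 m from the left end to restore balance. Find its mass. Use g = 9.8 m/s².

m ≈ 54.6 kg

About the fulcrum (at 1.39 m from the left end):
Beam weight: 37.4 × 9.8 = 366.5 N down at 1.02 m → arm 0.37 m, τ = 366.5 × 0.37 = 135.6 N·m counterclockwise.
Bucket of sand: 9.49 × 9.8 = 93 N down at 1.41 m → arm 0.02 m, τ = 93 × 0.02 = 1.86 N·m clockwise.
Net moment of known loads = 133.7 N·m counterclockwise.
An unknown mass m at 1.64 m has arm 0.25 m; its moment is m·g·0.25 clockwise.
Balancing moments: m × 9.8 × 0.25 = 133.7, giving m = 133.7 / (9.8 × 0.25) = 54.6 kg.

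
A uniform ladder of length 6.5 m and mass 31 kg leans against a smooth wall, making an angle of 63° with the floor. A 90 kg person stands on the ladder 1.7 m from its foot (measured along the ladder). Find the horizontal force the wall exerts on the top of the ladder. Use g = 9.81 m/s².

About the foot of the ladder:
Ladder weight 31×9.81 = 304.1 N acts at 3.25 m along the ladder; its horizontal arm is 3.25·cos63° = 1.475 m → τ = 448.5 N·m clockwise.
Person: 90×9.81 = 882.9 N at 1.7 m → arm 0.7718 m → τ = 681.4 N·m clockwise.
Wall normal N acts horizontally at the top; its moment arm is the height L sinθ = 6.5·sin63° = 5.792 m, counterclockwise.
Στ = 0 ⇒ N × 5.792 = 1130 ⇒ N = 195 N.

N_wall ≈ 195 N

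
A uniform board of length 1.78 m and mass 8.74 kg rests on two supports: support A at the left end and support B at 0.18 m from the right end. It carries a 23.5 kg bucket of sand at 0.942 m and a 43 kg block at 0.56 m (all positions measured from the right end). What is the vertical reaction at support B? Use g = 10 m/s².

R_B ≈ 500 N

About support A:
Beam weight: 8.74 × 10 = 87.4 N down at 0.89 m → arm 0.89 m, τ = 87.4 × 0.89 = 77.79 N·m clockwise.
Bucket of sand: 23.5 × 10 = 235 N down at 0.942 m → arm 0.838 m, τ = 235 × 0.838 = 196.9 N·m clockwise.
Block: 43 × 10 = 430 N down at 0.56 m → arm 1.22 m, τ = 430 × 1.22 = 524.6 N·m clockwise.
Net load moment about support A = 799.3 N·m clockwise.
Reaction R at support B is upward at 0.18 m, arm 1.6 m → moment R × 1.6 counterclockwise.
Setting net torque to zero: R × 1.6 = 799.3 → R = 500 N.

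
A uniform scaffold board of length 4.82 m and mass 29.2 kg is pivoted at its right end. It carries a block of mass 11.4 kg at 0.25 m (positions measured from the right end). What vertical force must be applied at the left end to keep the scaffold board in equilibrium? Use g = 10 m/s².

F ≈ 152 N

Sum moments about the right end (the unknown pivot reaction has zero arm there).
Beam weight: 29.2 × 10 = 292 N down at 2.41 m → arm 2.41 m, τ = 292 × 2.41 = 703.7 N·m counterclockwise.
Block: 11.4 × 10 = 114 N down at 0.25 m → arm 0.25 m, τ = 114 × 0.25 = 28.5 N·m counterclockwise.
Net moment of the loads = 732.2 N·m counterclockwise.
The upward force F acts at the left end, arm 4.82 m, giving F × 4.82 clockwise.
Balancing moments: F × 4.82 = 732.2, giving F = 732.2 / 4.82 = 152 N.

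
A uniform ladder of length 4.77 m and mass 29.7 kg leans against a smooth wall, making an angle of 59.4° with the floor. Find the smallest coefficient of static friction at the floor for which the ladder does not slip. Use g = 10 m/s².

μ_min ≈ 0.296

Take moments about the foot of the ladder.
Ladder weight 29.7×10 = 297 N acts at 2.385 m along the ladder; its horizontal arm is 2.385·cos59.4° = 1.214 m → τ = 360.6 N·m clockwise.
Wall normal N acts horizontally at the top; its moment arm is the height L sinθ = 4.77·sin59.4° = 4.106 m, counterclockwise.
Setting net torque to zero: N × 4.106 = 360.6 → N = 87.82 N.
ΣFx = 0 ⇒ f = N_wall = 87.82 N. ΣFy = 0 ⇒ N_floor = 297 N.
μ_min = f / N_floor = 87.82 / 297 = 0.296.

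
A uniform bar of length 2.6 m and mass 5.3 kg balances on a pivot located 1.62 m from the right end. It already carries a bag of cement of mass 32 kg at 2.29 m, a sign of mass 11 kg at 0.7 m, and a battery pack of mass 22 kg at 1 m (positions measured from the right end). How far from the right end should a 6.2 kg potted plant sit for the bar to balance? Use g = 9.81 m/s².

x ≈ 2.27 m from the right end

Sum moments about the pivot (at 1.62 m from the right end) (the support reaction has zero arm there).
Beam weight: 5.3 × 9.81 = 51.99 N down at 1.3 m → arm 0.32 m, τ = 51.99 × 0.32 = 16.64 N·m clockwise.
Bag of cement: 32 × 9.81 = 313.9 N down at 2.29 m → arm 0.67 m, τ = 313.9 × 0.67 = 210.3 N·m counterclockwise.
Sign: 11 × 9.81 = 107.9 N down at 0.7 m → arm 0.92 m, τ = 107.9 × 0.92 = 99.27 N·m clockwise.
Battery pack: 22 × 9.81 = 215.8 N down at 1 m → arm 0.62 m, τ = 215.8 × 0.62 = 133.8 N·m clockwise.
Net moment of existing loads = 39.41 N·m clockwise.
The potted plant weighs 6.2 × 9.81 = 60.82 N and must supply an equal counterclockwise moment, so its lever arm about the pivot is 39.41 / 60.82 = 0.648 m.
That puts it at 1.62 + 0.648 = 2.27 m from the right end.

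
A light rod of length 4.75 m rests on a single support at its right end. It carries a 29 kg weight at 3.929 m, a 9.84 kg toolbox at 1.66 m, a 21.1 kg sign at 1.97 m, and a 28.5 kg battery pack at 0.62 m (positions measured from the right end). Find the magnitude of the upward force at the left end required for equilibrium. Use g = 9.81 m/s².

Choose the right end as the axis so the unknown pivot reaction has zero arm there.
Weight: 29 × 9.81 = 284.5 N down at 3.929 m → arm 3.929 m, τ = 284.5 × 3.929 = 1118 N·m counterclockwise.
Toolbox: 9.84 × 9.81 = 96.53 N down at 1.66 m → arm 1.66 m, τ = 96.53 × 1.66 = 160.2 N·m counterclockwise.
Sign: 21.1 × 9.81 = 207 N down at 1.97 m → arm 1.97 m, τ = 207 × 1.97 = 407.8 N·m counterclockwise.
Battery pack: 28.5 × 9.81 = 279.6 N down at 0.62 m → arm 0.62 m, τ = 279.6 × 0.62 = 173.4 N·m counterclockwise.
Net moment of the loads = 1859 N·m counterclockwise.
The upward force F acts at the left end, arm 4.75 m, giving F × 4.75 clockwise.
For rotational equilibrium, F × 4.75 = 1859, so F = 1859 / 4.75 = 391 N.

F ≈ 391 N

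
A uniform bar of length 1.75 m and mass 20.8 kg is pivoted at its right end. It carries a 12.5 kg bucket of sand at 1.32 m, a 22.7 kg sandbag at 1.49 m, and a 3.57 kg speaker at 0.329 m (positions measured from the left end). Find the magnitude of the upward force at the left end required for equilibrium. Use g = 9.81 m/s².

F ≈ 194 N

About the right end:
Beam weight: 20.8 × 9.81 = 204 N down at 0.875 m → arm 0.875 m, τ = 204 × 0.875 = 178.5 N·m counterclockwise.
Bucket of sand: 12.5 × 9.81 = 122.6 N down at 1.32 m → arm 0.43 m, τ = 122.6 × 0.43 = 52.72 N·m counterclockwise.
Sandbag: 22.7 × 9.81 = 222.7 N down at 1.49 m → arm 0.26 m, τ = 222.7 × 0.26 = 57.9 N·m counterclockwise.
Speaker: 3.57 × 9.81 = 35.02 N down at 0.329 m → arm 1.421 m, τ = 35.02 × 1.421 = 49.76 N·m counterclockwise.
Net moment of the loads = 338.9 N·m counterclockwise.
The upward force F acts at the left end, arm 1.75 m, giving F × 1.75 clockwise.
Balancing moments: F × 1.75 = 338.9, giving F = 338.9 / 1.75 = 194 N.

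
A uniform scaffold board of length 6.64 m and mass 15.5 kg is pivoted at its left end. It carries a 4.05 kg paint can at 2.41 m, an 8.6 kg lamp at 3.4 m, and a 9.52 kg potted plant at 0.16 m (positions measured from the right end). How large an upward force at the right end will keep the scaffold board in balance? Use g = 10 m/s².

F ≈ 238 N

About the left end:
Beam weight: 15.5 × 10 = 155 N down at 3.32 m → arm 3.32 m, τ = 155 × 3.32 = 514.6 N·m clockwise.
Paint can: 4.05 × 10 = 40.5 N down at 2.41 m → arm 4.23 m, τ = 40.5 × 4.23 = 171.3 N·m clockwise.
Lamp: 8.6 × 10 = 86 N down at 3.4 m → arm 3.24 m, τ = 86 × 3.24 = 278.6 N·m clockwise.
Potted plant: 9.52 × 10 = 95.2 N down at 0.16 m → arm 6.48 m, τ = 95.2 × 6.48 = 616.9 N·m clockwise.
Net moment of the loads = 1581 N·m clockwise.
The upward force F acts at the right end, arm 6.64 m, giving F × 6.64 counterclockwise.
For rotational equilibrium, F × 6.64 = 1581, so F = 1581 / 6.64 = 238 N.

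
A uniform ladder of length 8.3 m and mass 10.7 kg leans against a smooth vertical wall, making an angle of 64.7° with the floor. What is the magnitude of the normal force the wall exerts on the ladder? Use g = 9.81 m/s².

N_wall ≈ 24.8 N

Take moments about the foot of the ladder.
Ladder weight 10.7×9.81 = 105 N acts at 4.15 m along the ladder; its horizontal arm is 4.15·cos64.7° = 1.774 m → τ = 186.3 N·m clockwise.
Wall normal N acts horizontally at the top; its moment arm is the height L sinθ = 8.3·sin64.7° = 7.504 m, counterclockwise.
Balancing moments: N × 7.504 = 186.3, giving N = 24.8 N.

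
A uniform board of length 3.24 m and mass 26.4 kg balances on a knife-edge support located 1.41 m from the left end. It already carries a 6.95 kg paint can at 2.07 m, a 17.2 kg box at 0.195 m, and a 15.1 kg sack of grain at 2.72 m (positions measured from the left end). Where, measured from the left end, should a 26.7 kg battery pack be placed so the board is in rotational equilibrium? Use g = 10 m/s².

Choose the knife-edge support (at 1.41 m from the left end) as the axis so the support reaction has zero arm there.
Beam weight: 26.4 × 10 = 264 N down at 1.62 m → arm 0.21 m, τ = 264 × 0.21 = 55.44 N·m clockwise.
Paint can: 6.95 × 10 = 69.5 N down at 2.07 m → arm 0.66 m, τ = 69.5 × 0.66 = 45.87 N·m clockwise.
Box: 17.2 × 10 = 172 N down at 0.195 m → arm 1.215 m, τ = 172 × 1.215 = 209 N·m counterclockwise.
Sack of grain: 15.1 × 10 = 151 N down at 2.72 m → arm 1.31 m, τ = 151 × 1.31 = 197.8 N·m clockwise.
Net moment of existing loads = 90.11 N·m clockwise.
The battery pack weighs 26.7 × 10 = 267 N and must supply an equal counterclockwise moment, so its lever arm about the knife-edge support is 90.11 / 267 = 0.337 m.
That puts it at 1.41 − 0.337 = 1.07 m from the left end.

x ≈ 1.07 m from the left end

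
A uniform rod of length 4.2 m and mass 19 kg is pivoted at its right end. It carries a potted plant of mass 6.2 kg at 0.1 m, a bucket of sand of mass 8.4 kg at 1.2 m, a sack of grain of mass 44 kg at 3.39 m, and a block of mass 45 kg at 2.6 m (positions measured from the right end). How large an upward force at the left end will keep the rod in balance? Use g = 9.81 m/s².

Take moments about the right end.
Beam weight: 19 × 9.81 = 186.4 N down at 2.1 m → arm 2.1 m, τ = 186.4 × 2.1 = 391.4 N·m counterclockwise.
Potted plant: 6.2 × 9.81 = 60.82 N down at 0.1 m → arm 0.1 m, τ = 60.82 × 0.1 = 6.082 N·m counterclockwise.
Bucket of sand: 8.4 × 9.81 = 82.4 N down at 1.2 m → arm 1.2 m, τ = 82.4 × 1.2 = 98.88 N·m counterclockwise.
Sack of grain: 44 × 9.81 = 431.6 N down at 3.39 m → arm 3.39 m, τ = 431.6 × 3.39 = 1463 N·m counterclockwise.
Block: 45 × 9.81 = 441.5 N down at 2.6 m → arm 2.6 m, τ = 441.5 × 2.6 = 1148 N·m counterclockwise.
Net moment of the loads = 3107 N·m counterclockwise.
The upward force F acts at the left end, arm 4.2 m, giving F × 4.2 clockwise.
Στ = 0 ⇒ F × 4.2 = 3107 ⇒ F = 3107 / 4.2 = 740 N.

F ≈ 740 N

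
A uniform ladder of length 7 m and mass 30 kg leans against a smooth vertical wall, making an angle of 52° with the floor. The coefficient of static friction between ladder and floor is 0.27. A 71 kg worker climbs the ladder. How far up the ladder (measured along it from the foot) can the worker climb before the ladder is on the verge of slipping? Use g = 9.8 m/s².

Choose the foot of the ladder as the axis so the floor normal and friction both act there and drop out.
Ladder weight 30×9.8 = 294 N acts at 3.5 m along the ladder; its horizontal arm is 3.5·cos52° = 2.155 m → τ = 633.6 N·m clockwise.
Worker weight 71×9.8 = 695.8 N at distance d → arm d·cos52° → τ = 695.8·d·0.6157 clockwise.
Wall normal N at the top has arm L sinθ = 5.516 m counterclockwise, so Στ = 0 gives N·5.516 = 633.6 + 428.4·d.
ΣFy = 0 ⇒ N_floor = 989.8 N, so the maximum friction is μ_s·N_floor = 0.27×989.8 = 267.2 N. ΣFx = 0 ⇒ N_wall = f, so at the slipping point N = 267.2 N.
Substituting: 267.2×5.516 = 633.6 + 428.4·d ⇒ d = (1474 − 633.6) / 428.4 = 1.96 m.

d ≈ 1.96 m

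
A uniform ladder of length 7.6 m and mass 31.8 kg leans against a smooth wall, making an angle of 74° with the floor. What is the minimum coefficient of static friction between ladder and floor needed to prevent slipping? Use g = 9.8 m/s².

Taking torques about the foot of the ladder:
Ladder weight 31.8×9.8 = 311.6 N acts at 3.8 m along the ladder; its horizontal arm is 3.8·cos74° = 1.047 m → τ = 326.2 N·m clockwise.
Wall normal N acts horizontally at the top; its moment arm is the height L sinθ = 7.6·sin74° = 7.306 m, counterclockwise.
Στ = 0 ⇒ N × 7.306 = 326.2 ⇒ N = 44.65 N.
ΣFx = 0 ⇒ f = N_wall = 44.65 N. ΣFy = 0 ⇒ N_floor = 311.6 N.
μ_min = f / N_floor = 44.65 / 311.6 = 0.143.

μ_min ≈ 0.143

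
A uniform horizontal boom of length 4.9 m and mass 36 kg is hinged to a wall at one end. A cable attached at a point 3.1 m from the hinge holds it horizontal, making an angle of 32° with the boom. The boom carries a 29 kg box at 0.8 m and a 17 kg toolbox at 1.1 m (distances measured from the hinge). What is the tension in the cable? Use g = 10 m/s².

T ≈ 792 N

Choose the hinge as the axis so the unknown hinge reaction has zero arm there.
Beam weight: 36 × 10 = 360 N down at 2.45 m → arm 2.45 m, τ = 360 × 2.45 = 882 N·m clockwise.
Box: 29 × 10 = 290 N down at 0.8 m → arm 0.8 m, τ = 290 × 0.8 = 232 N·m clockwise.
Toolbox: 17 × 10 = 170 N down at 1.1 m → arm 1.1 m, τ = 170 × 1.1 = 187 N·m clockwise.
Total clockwise load moment = 1301 N·m.
The cable tension T acts at 3.1 m; only its component perpendicular to the boom, T sinθ, produces torque. sin 32° = 0.5299.
Balancing moments: T × 3.1 × 0.5299 = 1301, giving T = 1301 / 1.643 = 792 N.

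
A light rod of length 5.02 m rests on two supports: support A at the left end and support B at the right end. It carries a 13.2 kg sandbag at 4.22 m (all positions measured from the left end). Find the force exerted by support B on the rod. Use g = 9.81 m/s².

R_B ≈ 109 N

Taking torques about support A:
Sandbag: 13.2 × 9.81 = 129.5 N down at 4.22 m → arm 4.22 m, τ = 129.5 × 4.22 = 546.5 N·m clockwise.
Net load moment about support A = 546.5 N·m clockwise.
Reaction R at support B is upward at 5.02 m, arm 5.02 m → moment R × 5.02 counterclockwise.
Στ = 0 ⇒ R × 5.02 = 546.5 ⇒ R = 109 N.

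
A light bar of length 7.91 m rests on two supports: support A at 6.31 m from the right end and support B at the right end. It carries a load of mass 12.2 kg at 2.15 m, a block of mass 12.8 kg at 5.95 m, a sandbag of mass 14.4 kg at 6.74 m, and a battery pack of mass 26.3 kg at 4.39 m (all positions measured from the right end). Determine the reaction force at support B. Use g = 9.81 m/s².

About support A:
Load: 12.2 × 9.81 = 119.7 N down at 2.15 m → arm 4.16 m, τ = 119.7 × 4.16 = 498 N·m clockwise.
Block: 12.8 × 9.81 = 125.6 N down at 5.95 m → arm 0.36 m, τ = 125.6 × 0.36 = 45.22 N·m clockwise.
Sandbag: 14.4 × 9.81 = 141.3 N down at 6.74 m → arm 0.43 m, τ = 141.3 × 0.43 = 60.76 N·m counterclockwise.
Battery pack: 26.3 × 9.81 = 258 N down at 4.39 m → arm 1.92 m, τ = 258 × 1.92 = 495.4 N·m clockwise.
Net load moment about support A = 977.9 N·m clockwise.
Reaction R at support B is upward at 0 m, arm 6.31 m → moment R × 6.31 counterclockwise.
Balancing moments: R × 6.31 = 977.9, giving R = 155 N.

R_B ≈ 155 N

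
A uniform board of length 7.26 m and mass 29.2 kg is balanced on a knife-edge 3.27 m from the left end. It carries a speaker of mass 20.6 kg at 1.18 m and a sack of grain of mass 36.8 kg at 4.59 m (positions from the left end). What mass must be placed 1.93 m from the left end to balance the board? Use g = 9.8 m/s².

Sum moments about the knife-edge (at 3.27 m from the left end) (the support reaction has zero arm there).
Beam weight: 29.2 × 9.8 = 286.2 N down at 3.63 m → arm 0.36 m, τ = 286.2 × 0.36 = 103 N·m clockwise.
Speaker: 20.6 × 9.8 = 201.9 N down at 1.18 m → arm 2.09 m, τ = 201.9 × 2.09 = 422 N·m counterclockwise.
Sack of grain: 36.8 × 9.8 = 360.6 N down at 4.59 m → arm 1.32 m, τ = 360.6 × 1.32 = 476 N·m clockwise.
Net moment of known loads = 157 N·m clockwise.
An unknown mass m at 1.93 m has arm 1.34 m; its moment is m·g·1.34 counterclockwise.
Balancing moments: m × 9.8 × 1.34 = 157, giving m = 157 / (9.8 × 1.34) = 12 kg.

m ≈ 12 kg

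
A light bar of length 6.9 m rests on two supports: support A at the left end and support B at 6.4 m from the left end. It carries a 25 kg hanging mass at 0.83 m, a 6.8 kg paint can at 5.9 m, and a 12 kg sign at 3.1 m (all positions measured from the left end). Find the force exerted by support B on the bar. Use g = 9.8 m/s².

About support A:
Hanging mass: 25 × 9.8 = 245 N down at 0.83 m → arm 0.83 m, τ = 245 × 0.83 = 203.3 N·m clockwise.
Paint can: 6.8 × 9.8 = 66.64 N down at 5.9 m → arm 5.9 m, τ = 66.64 × 5.9 = 393.2 N·m clockwise.
Sign: 12 × 9.8 = 117.6 N down at 3.1 m → arm 3.1 m, τ = 117.6 × 3.1 = 364.6 N·m clockwise.
Net load moment about support A = 961.1 N·m clockwise.
Reaction R at support B is upward at 6.4 m, arm 6.4 m → moment R × 6.4 counterclockwise.
Balancing moments: R × 6.4 = 961.1, giving R = 150 N.

R_B ≈ 150 N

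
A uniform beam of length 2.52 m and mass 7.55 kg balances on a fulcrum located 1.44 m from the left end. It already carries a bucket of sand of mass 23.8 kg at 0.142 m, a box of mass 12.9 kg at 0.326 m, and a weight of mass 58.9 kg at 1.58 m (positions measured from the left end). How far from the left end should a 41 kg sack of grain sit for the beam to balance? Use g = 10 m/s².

Taking torques about the fulcrum (at 1.44 m from the left end):
Beam weight: 7.55 × 10 = 75.5 N down at 1.26 m → arm 0.18 m, τ = 75.5 × 0.18 = 13.59 N·m counterclockwise.
Bucket of sand: 23.8 × 10 = 238 N down at 0.142 m → arm 1.298 m, τ = 238 × 1.298 = 308.9 N·m counterclockwise.
Box: 12.9 × 10 = 129 N down at 0.326 m → arm 1.114 m, τ = 129 × 1.114 = 143.7 N·m counterclockwise.
Weight: 58.9 × 10 = 589 N down at 1.58 m → arm 0.14 m, τ = 589 × 0.14 = 82.46 N·m clockwise.
Net moment of existing loads = 383.7 N·m counterclockwise.
The sack of grain weighs 41 × 10 = 410 N and must supply an equal clockwise moment, so its lever arm about the fulcrum is 383.7 / 410 = 0.936 m.
That puts it at 1.44 + 0.936 = 2.38 m from the left end.

x ≈ 2.38 m from the left end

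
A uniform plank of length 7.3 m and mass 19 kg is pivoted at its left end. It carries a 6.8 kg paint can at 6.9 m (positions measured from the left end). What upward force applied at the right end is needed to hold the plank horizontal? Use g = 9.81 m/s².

Take moments about the left end.
Beam weight: 19 × 9.81 = 186.4 N down at 3.65 m → arm 3.65 m, τ = 186.4 × 3.65 = 680.4 N·m clockwise.
Paint can: 6.8 × 9.81 = 66.71 N down at 6.9 m → arm 6.9 m, τ = 66.71 × 6.9 = 460.3 N·m clockwise.
Net moment of the loads = 1141 N·m clockwise.
The upward force F acts at the right end, arm 7.3 m, giving F × 7.3 counterclockwise.
Balancing moments: F × 7.3 = 1141, giving F = 1141 / 7.3 = 156 N.

F ≈ 156 N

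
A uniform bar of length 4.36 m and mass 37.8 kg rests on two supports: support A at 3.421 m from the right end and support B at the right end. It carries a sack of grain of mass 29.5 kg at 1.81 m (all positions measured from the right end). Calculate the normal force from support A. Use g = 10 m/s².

Sum moments about support B (its reaction then has zero moment arm).
Beam weight: 37.8 × 10 = 378 N down at 2.18 m → arm 2.18 m, τ = 378 × 2.18 = 824 N·m counterclockwise.
Sack of grain: 29.5 × 10 = 295 N down at 1.81 m → arm 1.81 m, τ = 295 × 1.81 = 534 N·m counterclockwise.
Net load moment about support B = 1358 N·m counterclockwise.
Reaction R at support A is upward at 3.421 m, arm 3.421 m → moment R × 3.421 clockwise.
For rotational equilibrium, R × 3.421 = 1358, so R = 397 N.

R_A ≈ 397 N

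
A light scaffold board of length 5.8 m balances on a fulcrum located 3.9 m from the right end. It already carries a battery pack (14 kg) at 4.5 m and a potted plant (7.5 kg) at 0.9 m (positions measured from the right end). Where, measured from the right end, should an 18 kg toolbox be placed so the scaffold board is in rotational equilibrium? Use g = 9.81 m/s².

Sum moments about the fulcrum (at 3.9 m from the right end) (the support reaction has zero arm there).
Battery pack: 14 × 9.81 = 137.3 N down at 4.5 m → arm 0.6 m, τ = 137.3 × 0.6 = 82.38 N·m counterclockwise.
Potted plant: 7.5 × 9.81 = 73.58 N down at 0.9 m → arm 3 m, τ = 73.58 × 3 = 220.7 N·m clockwise.
Net moment of existing loads = 138.3 N·m clockwise.
The toolbox weighs 18 × 9.81 = 176.6 N and must supply an equal counterclockwise moment, so its lever arm about the fulcrum is 138.3 / 176.6 = 0.783 m.
That puts it at 3.9 + 0.783 = 4.68 m from the right end.

x ≈ 4.68 m from the right end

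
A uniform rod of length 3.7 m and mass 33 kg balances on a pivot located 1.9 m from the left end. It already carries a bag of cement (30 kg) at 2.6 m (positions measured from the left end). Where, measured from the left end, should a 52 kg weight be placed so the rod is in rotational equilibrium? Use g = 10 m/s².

x ≈ 1.53 m from the left end

Sum moments about the pivot (at 1.9 m from the left end) (the support reaction has zero arm there).
Beam weight: 33 × 10 = 330 N down at 1.85 m → arm 0.05 m, τ = 330 × 0.05 = 16.5 N·m counterclockwise.
Bag of cement: 30 × 10 = 300 N down at 2.6 m → arm 0.7 m, τ = 300 × 0.7 = 210 N·m clockwise.
Net moment of existing loads = 193.5 N·m clockwise.
The weight weighs 52 × 10 = 520 N and must supply an equal counterclockwise moment, so its lever arm about the pivot is 193.5 / 520 = 0.372 m.
That puts it at 1.9 − 0.372 = 1.53 m from the left end.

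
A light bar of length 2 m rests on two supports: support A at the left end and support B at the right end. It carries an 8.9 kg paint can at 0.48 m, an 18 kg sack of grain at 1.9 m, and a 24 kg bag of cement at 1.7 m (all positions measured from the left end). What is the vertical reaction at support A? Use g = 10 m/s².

R_A ≈ 113 N

About support B:
Paint can: 8.9 × 10 = 89 N down at 0.48 m → arm 1.52 m, τ = 89 × 1.52 = 135.3 N·m counterclockwise.
Sack of grain: 18 × 10 = 180 N down at 1.9 m → arm 0.1 m, τ = 180 × 0.1 = 18 N·m counterclockwise.
Bag of cement: 24 × 10 = 240 N down at 1.7 m → arm 0.3 m, τ = 240 × 0.3 = 72 N·m counterclockwise.
Net load moment about support B = 225.3 N·m counterclockwise.
Reaction R at support A is upward at 0 m, arm 2 m → moment R × 2 clockwise.
Setting net torque to zero: R × 2 = 225.3 → R = 113 N.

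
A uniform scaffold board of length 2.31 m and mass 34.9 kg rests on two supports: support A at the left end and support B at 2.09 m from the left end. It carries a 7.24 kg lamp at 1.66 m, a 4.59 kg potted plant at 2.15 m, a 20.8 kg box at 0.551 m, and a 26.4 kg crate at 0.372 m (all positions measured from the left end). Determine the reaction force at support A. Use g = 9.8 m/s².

Choose support B as the axis so its reaction then has zero moment arm.
Beam weight: 34.9 × 9.8 = 342 N down at 1.155 m → arm 0.935 m, τ = 342 × 0.935 = 319.8 N·m counterclockwise.
Lamp: 7.24 × 9.8 = 70.95 N down at 1.66 m → arm 0.43 m, τ = 70.95 × 0.43 = 30.51 N·m counterclockwise.
Potted plant: 4.59 × 9.8 = 44.98 N down at 2.15 m → arm 0.06 m, τ = 44.98 × 0.06 = 2.699 N·m clockwise.
Box: 20.8 × 9.8 = 203.8 N down at 0.551 m → arm 1.539 m, τ = 203.8 × 1.539 = 313.6 N·m counterclockwise.
Crate: 26.4 × 9.8 = 258.7 N down at 0.372 m → arm 1.718 m, τ = 258.7 × 1.718 = 444.4 N·m counterclockwise.
Net load moment about support B = 1106 N·m counterclockwise.
Reaction R at support A is upward at 0 m, arm 2.09 m → moment R × 2.09 clockwise.
Setting net torque to zero: R × 2.09 = 1106 → R = 529 N.

R_A ≈ 529 N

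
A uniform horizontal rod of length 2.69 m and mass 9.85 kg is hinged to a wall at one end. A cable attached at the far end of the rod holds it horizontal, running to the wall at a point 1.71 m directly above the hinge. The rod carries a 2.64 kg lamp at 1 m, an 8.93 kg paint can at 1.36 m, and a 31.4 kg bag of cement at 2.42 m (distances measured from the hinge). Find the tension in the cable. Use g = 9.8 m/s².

Sum moments about the hinge (the unknown hinge reaction has zero arm there).
Beam weight: 9.85 × 9.8 = 96.53 N down at 1.345 m → arm 1.345 m, τ = 96.53 × 1.345 = 129.8 N·m clockwise.
Lamp: 2.64 × 9.8 = 25.87 N down at 1 m → arm 1 m, τ = 25.87 × 1 = 25.87 N·m clockwise.
Paint can: 8.93 × 9.8 = 87.51 N down at 1.36 m → arm 1.36 m, τ = 87.51 × 1.36 = 119 N·m clockwise.
Bag of cement: 31.4 × 9.8 = 307.7 N down at 2.42 m → arm 2.42 m, τ = 307.7 × 2.42 = 744.6 N·m clockwise.
Total clockwise load moment = 1019 N·m.
The cable tension T acts at 2.69 m; only its component perpendicular to the rod, T sinθ, produces torque. sinθ = h/√(h²+d²) = 1.71/√(1.71²+2.69²) = 0.5365.
Setting net torque to zero: T × 2.69 × 0.5365 = 1019 → T = 1019 / 1.443 = 706 N.

T ≈ 706 N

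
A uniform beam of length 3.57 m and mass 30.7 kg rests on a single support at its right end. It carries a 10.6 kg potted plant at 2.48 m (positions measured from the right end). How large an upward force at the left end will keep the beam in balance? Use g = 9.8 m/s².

F ≈ 223 N

Choose the right end as the axis so the unknown pivot reaction has zero arm there.
Beam weight: 30.7 × 9.8 = 300.9 N down at 1.785 m → arm 1.785 m, τ = 300.9 × 1.785 = 537.1 N·m counterclockwise.
Potted plant: 10.6 × 9.8 = 103.9 N down at 2.48 m → arm 2.48 m, τ = 103.9 × 2.48 = 257.7 N·m counterclockwise.
Net moment of the loads = 794.8 N·m counterclockwise.
The upward force F acts at the left end, arm 3.57 m, giving F × 3.57 clockwise.
Στ = 0 ⇒ F × 3.57 = 794.8 ⇒ F = 794.8 / 3.57 = 223 N.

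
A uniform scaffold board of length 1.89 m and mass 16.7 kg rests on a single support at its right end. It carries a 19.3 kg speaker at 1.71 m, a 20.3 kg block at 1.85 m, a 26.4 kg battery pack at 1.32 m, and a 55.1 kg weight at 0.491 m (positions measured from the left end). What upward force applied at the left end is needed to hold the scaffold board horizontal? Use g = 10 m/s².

About the right end:
Beam weight: 16.7 × 10 = 167 N down at 0.945 m → arm 0.945 m, τ = 167 × 0.945 = 157.8 N·m counterclockwise.
Speaker: 19.3 × 10 = 193 N down at 1.71 m → arm 0.18 m, τ = 193 × 0.18 = 34.74 N·m counterclockwise.
Block: 20.3 × 10 = 203 N down at 1.85 m → arm 0.04 m, τ = 203 × 0.04 = 8.12 N·m counterclockwise.
Battery pack: 26.4 × 10 = 264 N down at 1.32 m → arm 0.57 m, τ = 264 × 0.57 = 150.5 N·m counterclockwise.
Weight: 55.1 × 10 = 551 N down at 0.491 m → arm 1.399 m, τ = 551 × 1.399 = 770.8 N·m counterclockwise.
Net moment of the loads = 1122 N·m counterclockwise.
The upward force F acts at the left end, arm 1.89 m, giving F × 1.89 clockwise.
Setting net torque to zero: F × 1.89 = 1122 → F = 1122 / 1.89 = 594 N.

F ≈ 594 N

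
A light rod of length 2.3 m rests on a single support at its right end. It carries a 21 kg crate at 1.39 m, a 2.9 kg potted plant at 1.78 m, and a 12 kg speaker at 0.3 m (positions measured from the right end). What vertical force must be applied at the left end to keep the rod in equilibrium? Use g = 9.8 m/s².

Sum moments about the right end (the unknown pivot reaction has zero arm there).
Crate: 21 × 9.8 = 205.8 N down at 1.39 m → arm 1.39 m, τ = 205.8 × 1.39 = 286.1 N·m counterclockwise.
Potted plant: 2.9 × 9.8 = 28.42 N down at 1.78 m → arm 1.78 m, τ = 28.42 × 1.78 = 50.59 N·m counterclockwise.
Speaker: 12 × 9.8 = 117.6 N down at 0.3 m → arm 0.3 m, τ = 117.6 × 0.3 = 35.28 N·m counterclockwise.
Net moment of the loads = 372 N·m counterclockwise.
The upward force F acts at the left end, arm 2.3 m, giving F × 2.3 clockwise.
Στ = 0 ⇒ F × 2.3 = 372 ⇒ F = 372 / 2.3 = 162 N.

F ≈ 162 N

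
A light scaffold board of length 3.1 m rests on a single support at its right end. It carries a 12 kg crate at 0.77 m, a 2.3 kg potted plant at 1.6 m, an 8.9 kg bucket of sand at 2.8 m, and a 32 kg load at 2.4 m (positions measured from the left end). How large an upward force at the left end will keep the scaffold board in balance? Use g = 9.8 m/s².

F ≈ 179 N

Take moments about the right end.
Crate: 12 × 9.8 = 117.6 N down at 0.77 m → arm 2.33 m, τ = 117.6 × 2.33 = 274 N·m counterclockwise.
Potted plant: 2.3 × 9.8 = 22.54 N down at 1.6 m → arm 1.5 m, τ = 22.54 × 1.5 = 33.81 N·m counterclockwise.
Bucket of sand: 8.9 × 9.8 = 87.22 N down at 2.8 m → arm 0.3 m, τ = 87.22 × 0.3 = 26.17 N·m counterclockwise.
Load: 32 × 9.8 = 313.6 N down at 2.4 m → arm 0.7 m, τ = 313.6 × 0.7 = 219.5 N·m counterclockwise.
Net moment of the loads = 553.5 N·m counterclockwise.
The upward force F acts at the left end, arm 3.1 m, giving F × 3.1 clockwise.
Setting net torque to zero: F × 3.1 = 553.5 → F = 553.5 / 3.1 = 179 N.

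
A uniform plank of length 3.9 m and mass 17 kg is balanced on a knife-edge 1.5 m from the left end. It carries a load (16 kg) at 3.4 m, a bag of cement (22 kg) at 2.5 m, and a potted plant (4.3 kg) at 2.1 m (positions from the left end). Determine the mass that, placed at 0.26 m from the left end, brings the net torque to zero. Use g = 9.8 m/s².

m ≈ 50.5 kg

Take moments about the knife-edge (at 1.5 m from the left end).
Beam weight: 17 × 9.8 = 166.6 N down at 1.95 m → arm 0.45 m, τ = 166.6 × 0.45 = 74.97 N·m clockwise.
Load: 16 × 9.8 = 156.8 N down at 3.4 m → arm 1.9 m, τ = 156.8 × 1.9 = 297.9 N·m clockwise.
Bag of cement: 22 × 9.8 = 215.6 N down at 2.5 m → arm 1 m, τ = 215.6 × 1 = 215.6 N·m clockwise.
Potted plant: 4.3 × 9.8 = 42.14 N down at 2.1 m → arm 0.6 m, τ = 42.14 × 0.6 = 25.28 N·m clockwise.
Net moment of known loads = 613.8 N·m clockwise.
An unknown mass m at 0.26 m has arm 1.24 m; its moment is m·g·1.24 counterclockwise.
Balancing moments: m × 9.8 × 1.24 = 613.8, giving m = 613.8 / (9.8 × 1.24) = 50.5 kg.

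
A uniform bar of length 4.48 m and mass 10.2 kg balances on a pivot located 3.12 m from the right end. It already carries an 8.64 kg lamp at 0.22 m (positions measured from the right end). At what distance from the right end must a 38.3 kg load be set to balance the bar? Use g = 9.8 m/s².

Taking torques about the pivot (at 3.12 m from the right end):
Beam weight: 10.2 × 9.8 = 99.96 N down at 2.24 m → arm 0.88 m, τ = 99.96 × 0.88 = 87.96 N·m clockwise.
Lamp: 8.64 × 9.8 = 84.67 N down at 0.22 m → arm 2.9 m, τ = 84.67 × 2.9 = 245.5 N·m clockwise.
Net moment of existing loads = 333.5 N·m clockwise.
The load weighs 38.3 × 9.8 = 375.3 N and must supply an equal counterclockwise moment, so its lever arm about the pivot is 333.5 / 375.3 = 0.889 m.
That puts it at 3.12 + 0.889 = 4.01 m from the right end.

x ≈ 4.01 m from the right end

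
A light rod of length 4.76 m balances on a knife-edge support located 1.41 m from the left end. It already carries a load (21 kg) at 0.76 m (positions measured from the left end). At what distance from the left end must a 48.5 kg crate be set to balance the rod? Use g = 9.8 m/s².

Sum moments about the knife-edge support (at 1.41 m from the left end) (the support reaction has zero arm there).
Load: 21 × 9.8 = 205.8 N down at 0.76 m → arm 0.65 m, τ = 205.8 × 0.65 = 133.8 N·m counterclockwise.
Net moment of existing loads = 133.8 N·m counterclockwise.
The crate weighs 48.5 × 9.8 = 475.3 N and must supply an equal clockwise moment, so its lever arm about the knife-edge support is 133.8 / 475.3 = 0.282 m.
That puts it at 1.41 + 0.282 = 1.69 m from the left end.

x ≈ 1.69 m from the left end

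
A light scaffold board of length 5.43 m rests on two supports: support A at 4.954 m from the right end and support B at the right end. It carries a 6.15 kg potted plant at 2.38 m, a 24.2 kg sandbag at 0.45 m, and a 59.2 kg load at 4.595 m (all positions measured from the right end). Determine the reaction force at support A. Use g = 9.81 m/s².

Take moments about support B.
Potted plant: 6.15 × 9.81 = 60.33 N down at 2.38 m → arm 2.38 m, τ = 60.33 × 2.38 = 143.6 N·m counterclockwise.
Sandbag: 24.2 × 9.81 = 237.4 N down at 0.45 m → arm 0.45 m, τ = 237.4 × 0.45 = 106.8 N·m counterclockwise.
Load: 59.2 × 9.81 = 580.8 N down at 4.595 m → arm 4.595 m, τ = 580.8 × 4.595 = 2669 N·m counterclockwise.
Net load moment about support B = 2919 N·m counterclockwise.
Reaction R at support A is upward at 4.954 m, arm 4.954 m → moment R × 4.954 clockwise.
Στ = 0 ⇒ R × 4.954 = 2919 ⇒ R = 589 N.

R_A ≈ 589 N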